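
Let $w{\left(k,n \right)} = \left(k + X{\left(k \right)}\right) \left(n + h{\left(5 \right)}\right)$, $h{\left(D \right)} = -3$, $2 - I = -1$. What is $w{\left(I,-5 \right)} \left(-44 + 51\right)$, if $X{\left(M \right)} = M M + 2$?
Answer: $-784$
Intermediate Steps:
$I = 3$ ($I = 2 - -1 = 2 + 1 = 3$)
$X{\left(M \right)} = 2 + M^{2}$ ($X{\left(M \right)} = M^{2} + 2 = 2 + M^{2}$)
$w{\left(k,n \right)} = \left(-3 + n\right) \left(2 + k + k^{2}\right)$ ($w{\left(k,n \right)} = \left(k + \left(2 + k^{2}\right)\right) \left(n - 3\right) = \left(2 + k + k^{2}\right) \left(-3 + n\right) = \left(-3 + n\right) \left(2 + k + k^{2}\right)$)
$w{\left(I,-5 \right)} \left(-44 + 51\right) = \left(-6 - 9 - 3 \cdot 3^{2} + 3 \left(-5\right) - 5 \left(2 + 3^{2}\right)\right) \left(-44 + 51\right) = \left(-6 - 9 - 27 - 15 - 5 \left(2 + 9\right)\right) 7 = \left(-6 - 9 - 27 - 15 - 55\right) 7 = \left(-112\right) 7 = -784$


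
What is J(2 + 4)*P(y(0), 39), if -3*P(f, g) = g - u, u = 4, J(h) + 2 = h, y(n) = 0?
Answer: -140/3 ≈ -46.667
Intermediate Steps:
J(h) = -2 + h
P(f, g) = 4/3 - g/3 (P(f, g) = -(g - 1*4)/3 = -(g - 4)/3 = -(-4 + g)/3 = 4/3 - g/3)
J(2 + 4)*P(y(0), 39) = (-2 + (2 + 4))*(4/3 - ⅓*39) = (-2 + 6)*(4/3 - 13) = 4*(-35/3) = -140/3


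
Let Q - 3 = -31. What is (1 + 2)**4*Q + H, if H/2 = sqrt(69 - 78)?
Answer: -2268 + 6*I ≈ -2268.0 + 6.0*I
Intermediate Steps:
Q = -28 (Q = 3 - 31 = -28)
H = 6*I (H = 2*sqrt(69 - 78) = 2*sqrt(-9) = 2*(3*I) = 6*I ≈ 6.0*I)
(1 + 2)**4*Q + H = (1 + 2)**4*(-28) + 6*I = 3**4*(-28) + 6*I = 81*(-28) + 6*I = -2268 + 6*I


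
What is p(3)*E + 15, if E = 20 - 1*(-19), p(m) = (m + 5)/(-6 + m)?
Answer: -89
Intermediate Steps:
p(m) = (5 + m)/(-6 + m)
E = 39 (E = 20 + 19 = 39)
p(3)*E + 15 = ((5 + 3)/(-6 + 3))*39 + 15 = (8/(-3))*39 + 15 = -⅓*8*39 + 15 = -8/3*39 + 15 = -104 + 15 = -89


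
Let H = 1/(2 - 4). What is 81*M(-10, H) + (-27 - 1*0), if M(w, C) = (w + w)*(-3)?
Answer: 4833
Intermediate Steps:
H = -½ (H = 1/(-2) = -½ ≈ -0.50000)
M(w, C) = -6*w (M(w, C) = (2*w)*(-3) = -6*w)
81*M(-10, H) + (-27 - 1*0) = 81*(-6*(-10)) + (-27 - 1*0) = 81*60 + (-27 + 0) = 4860 - 27 = 4833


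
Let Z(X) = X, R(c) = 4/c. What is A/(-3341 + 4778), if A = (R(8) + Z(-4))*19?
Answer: -133/2874 ≈ -0.046277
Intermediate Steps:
A = -133/2 (A = (4/8 - 4)*19 = (4*(1/8) - 4)*19 = (1/2 - 4)*19 = -7/2*19 = -133/2 ≈ -66.500)
A/(-3341 + 4778) = -133/(2*(-3341 + 4778)) = -133/2/1437 = -133/2*1/1437 = -133/2874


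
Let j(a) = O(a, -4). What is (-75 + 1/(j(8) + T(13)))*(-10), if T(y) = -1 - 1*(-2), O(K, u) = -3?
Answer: 755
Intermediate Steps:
j(a) = -3
T(y) = 1 (T(y) = -1 + 2 = 1)
(-75 + 1/(j(8) + T(13)))*(-10) = (-75 + 1/(-3 + 1))*(-10) = (-75 + 1/(-2))*(-10) = (-75 - 1/2)*(-10) = -151/2*(-10) = 755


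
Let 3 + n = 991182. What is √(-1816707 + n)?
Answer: 2*I*√206382 ≈ 908.59*I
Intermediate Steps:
n = 991179 (n = -3 + 991182 = 991179)
√(-1816707 + n) = √(-1816707 + 991179) = √(-825528) = 2*I*√206382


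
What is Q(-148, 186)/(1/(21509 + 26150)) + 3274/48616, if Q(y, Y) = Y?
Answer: 215480066429/24308 ≈ 8.8646e+6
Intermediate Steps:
Q(-148, 186)/(1/(21509 + 26150)) + 3274/48616 = 186/(1/(21509 + 26150)) + 3274/48616 = 186/(1/47659) + 3274*(1/48616) = 186/(1/47659) + 1637/24308 = 186*47659 + 1637/24308 = 8864574 + 1637/24308 = 215480066429/24308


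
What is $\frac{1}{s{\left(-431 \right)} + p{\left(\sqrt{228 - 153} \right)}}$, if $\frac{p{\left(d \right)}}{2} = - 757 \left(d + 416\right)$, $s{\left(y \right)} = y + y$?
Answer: $- \frac{315343}{198796457948} + \frac{3785 \sqrt{3}}{198796457948} \approx -1.5533 \cdot 10^{-6}$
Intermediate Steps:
$s{\left(y \right)} = 2 y$
$p{\left(d \right)} = -629824 - 1514 d$ ($p{\left(d \right)} = 2 \left(- 757 \left(d + 416\right)\right) = 2 \left(- 757 \left(416 + d\right)\right) = 2 \left(-314912 - 757 d\right) = -629824 - 1514 d$)
$\frac{1}{s{\left(-431 \right)} + p{\left(\sqrt{228 - 153} \right)}} = \frac{1}{2 \left(-431\right) - \left(629824 + 1514 \sqrt{228 - 153}\right)} = \frac{1}{-862 - \left(629824 + 1514 \sqrt{75}\right)} = \frac{1}{-862 - \left(629824 + 1514 \cdot 5 \sqrt{3}\right)} = \frac{1}{-862 - \left(629824 + 7570 \sqrt{3}\right)} = \frac{1}{-630686 - 7570 \sqrt{3}}$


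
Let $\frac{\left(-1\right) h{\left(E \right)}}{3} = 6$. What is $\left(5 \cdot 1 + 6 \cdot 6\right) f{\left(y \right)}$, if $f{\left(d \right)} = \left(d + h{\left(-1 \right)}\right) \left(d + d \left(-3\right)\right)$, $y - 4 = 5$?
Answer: $6642$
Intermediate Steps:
$y = 9$ ($y = 4 + 5 = 9$)
$h{\left(E \right)} = -18$ ($h{\left(E \right)} = \left(-3\right) 6 = -18$)
$f{\left(d \right)} = - 2 d \left(-18 + d\right)$ ($f{\left(d \right)} = \left(d - 18\right) \left(d + d \left(-3\right)\right) = \left(-18 + d\right) \left(d - 3 d\right) = \left(-18 + d\right) \left(- 2 d\right) = - 2 d \left(-18 + d\right)$)
$\left(5 \cdot 1 + 6 \cdot 6\right) f{\left(y \right)} = \left(5 \cdot 1 + 6 \cdot 6\right) 2 \cdot 9 \left(18 - 9\right) = \left(5 + 36\right) 2 \cdot 9 \left(18 - 9\right) = 41 \cdot 2 \cdot 9 \cdot 9 = 41 \cdot 162 = 6642$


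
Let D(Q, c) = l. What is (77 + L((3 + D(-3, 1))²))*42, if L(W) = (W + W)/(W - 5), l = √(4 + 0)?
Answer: 3339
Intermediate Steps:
l = 2 (l = √4 = 2)
D(Q, c) = 2
L(W) = 2*W/(-5 + W) (L(W) = (2*W)/(-5 + W) = 2*W/(-5 + W))
(77 + L((3 + D(-3, 1))²))*42 = (77 + 2*(3 + 2)²/(-5 + (3 + 2)²))*42 = (77 + 2*5²/(-5 + 5²))*42 = (77 + 2*25/(-5 + 25))*42 = (77 + 2*25/20)*42 = (77 + 2*25*(1/20))*42 = (77 + 5/2)*42 = (159/2)*42 = 3339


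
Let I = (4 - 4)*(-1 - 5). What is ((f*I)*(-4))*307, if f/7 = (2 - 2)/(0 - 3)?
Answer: 0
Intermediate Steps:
I = 0 (I = 0*(-6) = 0)
f = 0 (f = 7*((2 - 2)/(0 - 3)) = 7*(0/(-3)) = 7*(0*(-1/3)) = 7*0 = 0)
((f*I)*(-4))*307 = ((0*0)*(-4))*307 = (0*(-4))*307 = 0*307 = 0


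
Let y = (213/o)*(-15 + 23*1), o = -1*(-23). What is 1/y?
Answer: 23/1704 ≈ 0.013498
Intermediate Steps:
o = 23
y = 1704/23 (y = (213/23)*(-15 + 23*1) = (213*(1/23))*(-15 + 23) = (213/23)*8 = 1704/23 ≈ 74.087)
1/y = 1/(1704/23) = 23/1704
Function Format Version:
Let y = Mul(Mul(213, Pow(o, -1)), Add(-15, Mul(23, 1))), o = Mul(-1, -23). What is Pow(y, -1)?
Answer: Rational(23, 1704) ≈ 0.013498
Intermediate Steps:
o = 23
y = Rational(1704, 23) (y = Mul(Mul(213, Pow(23, -1)), Add(-15, Mul(23, 1))) = Mul(Mul(213, Rational(1, 23)), Add(-15, 23)) = Mul(Rational(213, 23), 8) = Rational(1704, 23) ≈ 74.087)
Pow(y, -1) = Pow(Rational(1704, 23), -1) = Rational(23, 1704)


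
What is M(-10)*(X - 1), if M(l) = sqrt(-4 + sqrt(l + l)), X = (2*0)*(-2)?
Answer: -sqrt(-4 + 2*I*sqrt(5)) ≈ -1.0 - 2.2361*I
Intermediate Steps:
X = 0 (X = 0*(-2) = 0)
M(l) = sqrt(-4 + sqrt(2)*sqrt(l)) (M(l) = sqrt(-4 + sqrt(2*l)) = sqrt(-4 + sqrt(2)*sqrt(l)))
M(-10)*(X - 1) = sqrt(-4 + sqrt(2)*sqrt(-10))*(0 - 1) = sqrt(-4 + sqrt(2)*(I*sqrt(10)))*(-1) = sqrt(-4 + 2*I*sqrt(5))*(-1) = -sqrt(-4 + 2*I*sqrt(5))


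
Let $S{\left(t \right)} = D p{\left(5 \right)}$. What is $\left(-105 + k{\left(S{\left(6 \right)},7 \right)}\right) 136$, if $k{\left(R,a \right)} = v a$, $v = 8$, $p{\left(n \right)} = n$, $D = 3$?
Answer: $-6664$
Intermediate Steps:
$S{\left(t \right)} = 15$ ($S{\left(t \right)} = 3 \cdot 5 = 15$)
$k{\left(R,a \right)} = 8 a$
$\left(-105 + k{\left(S{\left(6 \right)},7 \right)}\right) 136 = \left(-105 + 8 \cdot 7\right) 136 = \left(-105 + 56\right) 136 = \left(-49\right) 136 = -6664$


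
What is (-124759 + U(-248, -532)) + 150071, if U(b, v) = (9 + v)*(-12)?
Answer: 31588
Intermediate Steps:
U(b, v) = -108 - 12*v
(-124759 + U(-248, -532)) + 150071 = (-124759 + (-108 - 12*(-532))) + 150071 = (-124759 + (-108 + 6384)) + 150071 = (-124759 + 6276) + 150071 = -118483 + 150071 = 31588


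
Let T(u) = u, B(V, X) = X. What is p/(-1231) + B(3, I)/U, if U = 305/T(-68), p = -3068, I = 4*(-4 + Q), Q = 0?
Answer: 2275068/375455 ≈ 6.0595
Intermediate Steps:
I = -16 (I = 4*(-4 + 0) = 4*(-4) = -16)
U = -305/68 (U = 305/(-68) = 305*(-1/68) = -305/68 ≈ -4.4853)
p/(-1231) + B(3, I)/U = -3068/(-1231) - 16/(-305/68) = -3068*(-1/1231) - 16*(-68/305) = 3068/1231 + 1088/305 = 2275068/375455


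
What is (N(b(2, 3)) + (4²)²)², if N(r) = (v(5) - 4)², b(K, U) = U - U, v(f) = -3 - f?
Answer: 160000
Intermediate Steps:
b(K, U) = 0
N(r) = 144 (N(r) = ((-3 - 1*5) - 4)² = ((-3 - 5) - 4)² = (-8 - 4)² = (-12)² = 144)
(N(b(2, 3)) + (4²)²)² = (144 + (4²)²)² = (144 + 16²)² = (144 + 256)² = 400² = 160000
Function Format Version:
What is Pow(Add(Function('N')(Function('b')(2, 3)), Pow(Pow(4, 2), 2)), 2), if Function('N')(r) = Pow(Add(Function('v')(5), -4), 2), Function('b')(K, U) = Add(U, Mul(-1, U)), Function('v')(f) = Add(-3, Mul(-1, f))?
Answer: 160000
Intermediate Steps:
Function('b')(K, U) = 0
Function('N')(r) = 144 (Function('N')(r) = Pow(Add(Add(-3, Mul(-1, 5)), -4), 2) = Pow(Add(Add(-3, -5), -4), 2) = Pow(Add(-8, -4), 2) = Pow(-12, 2) = 144)
Pow(Add(Function('N')(Function('b')(2, 3)), Pow(Pow(4, 2), 2)), 2) = Pow(Add(144, Pow(Pow(4, 2), 2)), 2) = Pow(Add(144, Pow(16, 2)), 2) = Pow(Add(144, 256), 2) = Pow(400, 2) = 160000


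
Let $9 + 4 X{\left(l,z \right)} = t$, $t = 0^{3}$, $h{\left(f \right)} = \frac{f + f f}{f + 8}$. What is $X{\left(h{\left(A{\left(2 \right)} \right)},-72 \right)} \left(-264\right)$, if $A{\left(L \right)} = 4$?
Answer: $594$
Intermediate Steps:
$h{\left(f \right)} = \frac{f + f^{2}}{8 + f}$
$t = 0$
$X{\left(l,z \right)} = - \frac{9}{4}$ ($X{\left(l,z \right)} = - \frac{9}{4} + \frac{1}{4} \cdot 0 = - \frac{9}{4} + 0 = - \frac{9}{4}$)
$X{\left(h{\left(A{\left(2 \right)} \right)},-72 \right)} \left(-264\right) = \left(- \frac{9}{4}\right) \left(-264\right) = 594$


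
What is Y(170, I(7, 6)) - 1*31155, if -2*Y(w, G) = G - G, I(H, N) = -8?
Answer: -31155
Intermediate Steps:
Y(w, G) = 0 (Y(w, G) = -(G - G)/2 = -½*0 = 0)
Y(170, I(7, 6)) - 1*31155 = 0 - 1*31155 = 0 - 31155 = -31155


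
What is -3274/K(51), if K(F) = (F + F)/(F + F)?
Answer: -3274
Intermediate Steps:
K(F) = 1 (K(F) = (2*F)/((2*F)) = (2*F)*(1/(2*F)) = 1)
-3274/K(51) = -3274/1 = -3274*1 = -3274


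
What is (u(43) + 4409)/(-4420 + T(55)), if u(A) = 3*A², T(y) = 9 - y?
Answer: -4978/2233 ≈ -2.2293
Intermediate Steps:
(u(43) + 4409)/(-4420 + T(55)) = (3*43² + 4409)/(-4420 + (9 - 1*55)) = (3*1849 + 4409)/(-4420 + (9 - 55)) = (5547 + 4409)/(-4420 - 46) = 9956/(-4466) = 9956*(-1/4466) = -4978/2233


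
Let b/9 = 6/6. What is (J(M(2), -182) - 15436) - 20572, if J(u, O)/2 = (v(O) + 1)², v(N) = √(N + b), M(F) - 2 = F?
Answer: -36352 + 4*I*√173 ≈ -36352.0 + 52.612*I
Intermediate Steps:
M(F) = 2 + F
b = 9 (b = 9*(6/6) = 9*(6*(⅙)) = 9*1 = 9)
v(N) = √(9 + N) (v(N) = √(N + 9) = √(9 + N))
J(u, O) = 2*(1 + √(9 + O))² (J(u, O) = 2*(√(9 + O) + 1)² = 2*(1 + √(9 + O))²)
(J(M(2), -182) - 15436) - 20572 = (2*(1 + √(9 - 182))² - 15436) - 20572 = (2*(1 + √(-173))² - 15436) - 20572 = (2*(1 + I*√173)² - 15436) - 20572 = (-15436 + 2*(1 + I*√173)²) - 20572 = -36008 + 2*(1 + I*√173)²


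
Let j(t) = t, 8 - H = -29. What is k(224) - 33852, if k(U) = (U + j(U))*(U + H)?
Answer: 83076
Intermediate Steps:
H = 37 (H = 8 - 1*(-29) = 8 + 29 = 37)
k(U) = 2*U*(37 + U) (k(U) = (U + U)*(U + 37) = (2*U)*(37 + U) = 2*U*(37 + U))
k(224) - 33852 = 2*224*(37 + 224) - 33852 = 2*224*261 - 33852 = 116928 - 33852 = 83076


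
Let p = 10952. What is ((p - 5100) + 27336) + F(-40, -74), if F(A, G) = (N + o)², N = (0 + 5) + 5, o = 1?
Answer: 33309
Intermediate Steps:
N = 10 (N = 5 + 5 = 10)
F(A, G) = 121 (F(A, G) = (10 + 1)² = 11² = 121)
((p - 5100) + 27336) + F(-40, -74) = ((10952 - 5100) + 27336) + 121 = (5852 + 27336) + 121 = 33188 + 121 = 33309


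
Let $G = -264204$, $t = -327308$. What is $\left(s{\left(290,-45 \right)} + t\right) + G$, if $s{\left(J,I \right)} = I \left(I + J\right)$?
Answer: $-602537$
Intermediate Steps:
$\left(s{\left(290,-45 \right)} + t\right) + G = \left(- 45 \left(-45 + 290\right) - 327308\right) - 264204 = \left(\left(-45\right) 245 - 327308\right) - 264204 = \left(-11025 - 327308\right) - 264204 = -338333 - 264204 = -602537$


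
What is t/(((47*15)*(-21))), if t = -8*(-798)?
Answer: -304/705 ≈ -0.43121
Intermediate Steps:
t = 6384
t/(((47*15)*(-21))) = 6384/(((47*15)*(-21))) = 6384/((705*(-21))) = 6384/(-14805) = 6384*(-1/14805) = -304/705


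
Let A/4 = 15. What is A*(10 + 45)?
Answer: 3300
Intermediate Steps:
A = 60 (A = 4*15 = 60)
A*(10 + 45) = 60*(10 + 45) = 60*55 = 3300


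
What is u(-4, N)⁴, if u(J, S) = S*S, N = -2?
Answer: 256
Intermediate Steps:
u(J, S) = S²
u(-4, N)⁴ = ((-2)²)⁴ = 4⁴ = 256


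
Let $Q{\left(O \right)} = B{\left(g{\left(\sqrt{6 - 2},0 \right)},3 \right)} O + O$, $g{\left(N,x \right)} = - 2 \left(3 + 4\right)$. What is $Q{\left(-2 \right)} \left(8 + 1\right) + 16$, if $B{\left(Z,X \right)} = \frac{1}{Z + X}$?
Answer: $- \frac{4}{11} \approx -0.36364$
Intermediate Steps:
$g{\left(N,x \right)} = -14$ ($g{\left(N,x \right)} = \left(-2\right) 7 = -14$)
$B{\left(Z,X \right)} = \frac{1}{X + Z}$
$Q{\left(O \right)} = \frac{10 O}{11}$ ($Q{\left(O \right)} = \frac{O}{3 - 14} + O = \frac{O}{-11} + O = - \frac{O}{11} + O = \frac{10 O}{11}$)
$Q{\left(-2 \right)} \left(8 + 1\right) + 16 = \frac{10}{11} \left(-2\right) \left(8 + 1\right) + 16 = \left(- \frac{20}{11}\right) 9 + 16 = - \frac{180}{11} + 16 = - \frac{4}{11}$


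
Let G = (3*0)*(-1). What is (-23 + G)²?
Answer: 529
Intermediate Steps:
G = 0 (G = 0*(-1) = 0)
(-23 + G)² = (-23 + 0)² = (-23)² = 529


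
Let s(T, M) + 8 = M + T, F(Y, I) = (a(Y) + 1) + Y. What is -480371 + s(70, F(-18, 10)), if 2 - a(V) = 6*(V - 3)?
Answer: -480198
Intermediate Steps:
a(V) = 20 - 6*V (a(V) = 2 - 6*(V - 3) = 2 - 6*(-3 + V) = 2 - (-18 + 6*V) = 2 + (18 - 6*V) = 20 - 6*V)
F(Y, I) = 21 - 5*Y (F(Y, I) = ((20 - 6*Y) + 1) + Y = (21 - 6*Y) + Y = 21 - 5*Y)
s(T, M) = -8 + M + T (s(T, M) = -8 + (M + T) = -8 + M + T)
-480371 + s(70, F(-18, 10)) = -480371 + (-8 + (21 - 5*(-18)) + 70) = -480371 + (-8 + (21 + 90) + 70) = -480371 + (-8 + 111 + 70) = -480371 + 173 = -480198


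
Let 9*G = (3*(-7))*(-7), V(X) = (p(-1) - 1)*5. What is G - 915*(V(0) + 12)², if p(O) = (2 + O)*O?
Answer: -10931/3 ≈ -3643.7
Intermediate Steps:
p(O) = O*(2 + O)
V(X) = -10 (V(X) = (-(2 - 1) - 1)*5 = (-1*1 - 1)*5 = (-1 - 1)*5 = -2*5 = -10)
G = 49/3 (G = ((3*(-7))*(-7))/9 = (-21*(-7))/9 = (⅑)*147 = 49/3 ≈ 16.333)
G - 915*(V(0) + 12)² = 49/3 - 915*(-10 + 12)² = 49/3 - 915*2² = 49/3 - 915*4 = 49/3 - 3660 = -10931/3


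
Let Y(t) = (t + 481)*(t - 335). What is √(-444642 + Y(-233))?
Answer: I*√585506 ≈ 765.18*I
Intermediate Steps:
Y(t) = (-335 + t)*(481 + t) (Y(t) = (481 + t)*(-335 + t) = (-335 + t)*(481 + t))
√(-444642 + Y(-233)) = √(-444642 + (-161135 + (-233)² + 146*(-233))) = √(-444642 + (-161135 + 54289 - 34018)) = √(-444642 - 140864) = √(-585506) = I*√585506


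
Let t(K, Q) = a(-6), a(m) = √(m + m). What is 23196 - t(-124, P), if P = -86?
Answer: 23196 - 2*I*√3 ≈ 23196.0 - 3.4641*I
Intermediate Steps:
a(m) = √2*√m (a(m) = √(2*m) = √2*√m)
t(K, Q) = 2*I*√3 (t(K, Q) = √2*√(-6) = √2*(I*√6) = 2*I*√3)
23196 - t(-124, P) = 23196 - 2*I*√3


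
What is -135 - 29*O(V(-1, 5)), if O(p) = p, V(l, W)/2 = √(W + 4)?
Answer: -309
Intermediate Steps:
V(l, W) = 2*√(4 + W) (V(l, W) = 2*√(W + 4) = 2*√(4 + W))
-135 - 29*O(V(-1, 5)) = -135 - 58*√(4 + 5) = -135 - 58*√9 = -135 - 58*3 = -135 - 29*6 = -135 - 174 = -309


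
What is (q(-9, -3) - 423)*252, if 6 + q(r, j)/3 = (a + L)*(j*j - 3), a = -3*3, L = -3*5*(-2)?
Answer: -15876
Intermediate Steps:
L = 30 (L = -15*(-2) = 30)
a = -9
q(r, j) = -207 + 63*j² (q(r, j) = -18 + 3*((-9 + 30)*(j*j - 3)) = -18 + 3*(21*(j² - 3)) = -18 + 3*(21*(-3 + j²)) = -18 + 3*(-63 + 21*j²) = -18 + (-189 + 63*j²) = -207 + 63*j²)
(q(-9, -3) - 423)*252 = ((-207 + 63*(-3)²) - 423)*252 = ((-207 + 63*9) - 423)*252 = ((-207 + 567) - 423)*252 = (360 - 423)*252 = -63*252 = -15876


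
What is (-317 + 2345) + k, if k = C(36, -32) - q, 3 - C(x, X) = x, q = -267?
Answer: 2262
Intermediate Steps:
C(x, X) = 3 - x
k = 234 (k = (3 - 1*36) - 1*(-267) = (3 - 36) + 267 = -33 + 267 = 234)
(-317 + 2345) + k = (-317 + 2345) + 234 = 2028 + 234 = 2262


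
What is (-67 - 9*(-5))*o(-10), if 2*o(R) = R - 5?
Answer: 165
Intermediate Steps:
o(R) = -5/2 + R/2 (o(R) = (R - 5)/2 = (-5 + R)/2 = -5/2 + R/2)
(-67 - 9*(-5))*o(-10) = (-67 - 9*(-5))*(-5/2 + (½)*(-10)) = (-67 + 45)*(-5/2 - 5) = -22*(-15/2) = 165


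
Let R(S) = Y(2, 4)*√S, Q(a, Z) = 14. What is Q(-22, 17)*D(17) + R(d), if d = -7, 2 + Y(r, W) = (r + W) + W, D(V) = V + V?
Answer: 476 + 8*I*√7 ≈ 476.0 + 21.166*I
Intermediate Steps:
D(V) = 2*V
Y(r, W) = -2 + r + 2*W (Y(r, W) = -2 + ((r + W) + W) = -2 + ((W + r) + W) = -2 + (r + 2*W) = -2 + r + 2*W)
R(S) = 8*√S (R(S) = (-2 + 2 + 2*4)*√S = (-2 + 2 + 8)*√S = 8*√S)
Q(-22, 17)*D(17) + R(d) = 14*(2*17) + 8*√(-7) = 14*34 + 8*(I*√7) = 476 + 8*I*√7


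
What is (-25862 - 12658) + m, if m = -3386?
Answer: -41906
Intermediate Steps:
(-25862 - 12658) + m = (-25862 - 12658) - 3386 = -38520 - 3386 = -41906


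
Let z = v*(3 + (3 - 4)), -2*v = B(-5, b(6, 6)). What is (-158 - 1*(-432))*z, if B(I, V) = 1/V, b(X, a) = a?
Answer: -137/3 ≈ -45.667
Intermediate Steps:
v = -1/12 (v = -½/6 = -½*⅙ = -1/12 ≈ -0.083333)
z = -⅙ (z = -(3 + (3 - 4))/12 = -(3 - 1)/12 = -1/12*2 = -⅙ ≈ -0.16667)
(-158 - 1*(-432))*z = (-158 - 1*(-432))*(-⅙) = (-158 + 432)*(-⅙) = 274*(-⅙) = -137/3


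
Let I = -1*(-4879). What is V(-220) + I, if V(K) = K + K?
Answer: 4439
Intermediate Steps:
V(K) = 2*K
I = 4879
V(-220) + I = 2*(-220) + 4879 = -440 + 4879 = 4439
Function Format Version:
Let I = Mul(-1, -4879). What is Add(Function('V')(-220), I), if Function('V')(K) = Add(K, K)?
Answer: 4439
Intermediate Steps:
Function('V')(K) = Mul(2, K)
I = 4879
Add(Function('V')(-220), I) = Add(Mul(2, -220), 4879) = Add(-440, 4879) = 4439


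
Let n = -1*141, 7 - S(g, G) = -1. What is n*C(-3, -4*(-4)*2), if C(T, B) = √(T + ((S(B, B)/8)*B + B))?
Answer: -141*√61 ≈ -1101.2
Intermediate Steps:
S(g, G) = 8 (S(g, G) = 7 - 1*(-1) = 7 + 1 = 8)
n = -141
C(T, B) = √(T + 2*B) (C(T, B) = √(T + ((8/8)*B + B)) = √(T + ((8*(⅛))*B + B)) = √(T + (1*B + B)) = √(T + (B + B)) = √(T + 2*B))
n*C(-3, -4*(-4)*2) = -141*√(-3 + 2*(-4*(-4)*2)) = -141*√(-3 + 2*(16*2)) = -141*√(-3 + 2*32) = -141*√(-3 + 64) = -141*√61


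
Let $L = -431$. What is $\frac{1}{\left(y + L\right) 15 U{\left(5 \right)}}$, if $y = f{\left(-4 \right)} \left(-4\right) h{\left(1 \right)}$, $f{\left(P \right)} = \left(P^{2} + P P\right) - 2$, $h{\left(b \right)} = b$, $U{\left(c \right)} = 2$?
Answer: $- \frac{1}{16530} \approx -6.0496 \cdot 10^{-5}$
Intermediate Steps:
$f{\left(P \right)} = -2 + 2 P^{2}$ ($f{\left(P \right)} = \left(P^{2} + P^{2}\right) - 2 = 2 P^{2} - 2 = -2 + 2 P^{2}$)
$y = -120$ ($y = \left(-2 + 2 \left(-4\right)^{2}\right) \left(-4\right) 1 = \left(-2 + 2 \cdot 16\right) \left(-4\right) 1 = \left(-2 + 32\right) \left(-4\right) 1 = 30 \left(-4\right) 1 = \left(-120\right) 1 = -120$)
$\frac{1}{\left(y + L\right) 15 U{\left(5 \right)}} = \frac{1}{\left(-120 - 431\right) 15 \cdot 2} = \frac{1}{\left(-551\right) 30} = \frac{1}{-16530} = - \frac{1}{16530}$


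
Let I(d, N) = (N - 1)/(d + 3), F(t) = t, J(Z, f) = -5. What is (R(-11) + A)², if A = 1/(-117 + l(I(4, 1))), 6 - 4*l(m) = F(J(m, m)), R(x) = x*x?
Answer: 3057315849/208849 ≈ 14639.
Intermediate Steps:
R(x) = x²
I(d, N) = (-1 + N)/(3 + d)
l(m) = 11/4 (l(m) = 3/2 - ¼*(-5) = 3/2 + 5/4 = 11/4)
A = -4/457 (A = 1/(-117 + 11/4) = 1/(-457/4) = -4/457 ≈ -0.0087527)
(R(-11) + A)² = ((-11)² - 4/457)² = (121 - 4/457)² = (55293/457)² = 3057315849/208849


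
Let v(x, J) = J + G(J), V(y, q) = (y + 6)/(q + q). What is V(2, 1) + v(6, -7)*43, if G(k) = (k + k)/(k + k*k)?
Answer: -934/3 ≈ -311.33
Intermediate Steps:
G(k) = 2*k/(k + k²) (G(k) = (2*k)/(k + k²) = 2*k/(k + k²))
V(y, q) = (6 + y)/(2*q) (V(y, q) = (6 + y)/((2*q)) = (6 + y)*(1/(2*q)) = (6 + y)/(2*q))
v(x, J) = J + 2/(1 + J)
V(2, 1) + v(6, -7)*43 = (½)*(6 + 2)/1 + ((2 - 7*(1 - 7))/(1 - 7))*43 = (½)*1*8 + ((2 - 7*(-6))/(-6))*43 = 4 - (2 + 42)/6*43 = 4 - ⅙*44*43 = 4 - 22/3*43 = 4 - 946/3 = -934/3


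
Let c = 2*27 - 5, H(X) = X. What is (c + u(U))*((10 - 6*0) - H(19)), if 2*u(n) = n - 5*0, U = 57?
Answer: -1395/2 ≈ -697.50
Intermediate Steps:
u(n) = n/2 (u(n) = (n - 5*0)/2 = (n + 0)/2 = n/2)
c = 49 (c = 54 - 5 = 49)
(c + u(U))*((10 - 6*0) - H(19)) = (49 + (1/2)*57)*((10 - 6*0) - 1*19) = (49 + 57/2)*((10 + 0) - 19) = 155*(10 - 19)/2 = (155/2)*(-9) = -1395/2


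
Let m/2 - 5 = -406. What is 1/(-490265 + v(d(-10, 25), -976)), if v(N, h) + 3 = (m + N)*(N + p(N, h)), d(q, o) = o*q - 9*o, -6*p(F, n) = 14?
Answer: 3/357860 ≈ 8.3832e-6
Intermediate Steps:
m = -802 (m = 10 + 2*(-406) = 10 - 812 = -802)
p(F, n) = -7/3 (p(F, n) = -⅙*14 = -7/3)
d(q, o) = -9*o + o*q
v(N, h) = -3 + (-802 + N)*(-7/3 + N) (v(N, h) = -3 + (-802 + N)*(N - 7/3) = -3 + (-802 + N)*(-7/3 + N))
1/(-490265 + v(d(-10, 25), -976)) = 1/(-490265 + (5605/3 + (25*(-9 - 10))² - 60325*(-9 - 10)/3)) = 1/(-490265 + (5605/3 + (25*(-19))² - 60325*(-19)/3)) = 1/(-490265 + (5605/3 + (-475)² - 2413/3*(-475))) = 1/(-490265 + (5605/3 + 225625 + 1146175/3)) = 1/(-490265 + 1828655/3) = 1/(357860/3) = 3/357860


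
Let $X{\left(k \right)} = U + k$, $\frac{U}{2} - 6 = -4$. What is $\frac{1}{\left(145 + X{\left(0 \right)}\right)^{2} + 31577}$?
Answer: $\frac{1}{53778} \approx 1.8595 \cdot 10^{-5}$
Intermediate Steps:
$U = 4$ ($U = 12 + 2 \left(-4\right) = 12 - 8 = 4$)
$X{\left(k \right)} = 4 + k$
$\frac{1}{\left(145 + X{\left(0 \right)}\right)^{2} + 31577} = \frac{1}{\left(145 + \left(4 + 0\right)\right)^{2} + 31577} = \frac{1}{\left(145 + 4\right)^{2} + 31577} = \frac{1}{149^{2} + 31577} = \frac{1}{22201 + 31577} = \frac{1}{53778}$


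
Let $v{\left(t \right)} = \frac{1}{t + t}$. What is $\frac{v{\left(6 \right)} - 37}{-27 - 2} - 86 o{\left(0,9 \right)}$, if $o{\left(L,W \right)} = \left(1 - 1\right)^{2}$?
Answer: $\frac{443}{348} \approx 1.273$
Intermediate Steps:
$o{\left(L,W \right)} = 0$ ($o{\left(L,W \right)} = 0^{2} = 0$)
$v{\left(t \right)} = \frac{1}{2 t}$
$\frac{v{\left(6 \right)} - 37}{-27 - 2} - 86 o{\left(0,9 \right)} = \frac{\frac{1}{2 \cdot 6} - 37}{-27 - 2} - 0 = \frac{\frac{1}{2} \cdot \frac{1}{6} - 37}{-29} + 0 = \left(\frac{1}{12} - 37\right) \left(- \frac{1}{29}\right) + 0 = \left(- \frac{443}{12}\right) \left(- \frac{1}{29}\right) + 0 = \frac{443}{348} + 0 = \frac{443}{348}$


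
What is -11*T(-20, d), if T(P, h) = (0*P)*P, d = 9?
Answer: 0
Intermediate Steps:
T(P, h) = 0 (T(P, h) = 0*P = 0)
-11*T(-20, d) = -11*0 = 0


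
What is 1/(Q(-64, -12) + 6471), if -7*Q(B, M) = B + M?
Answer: 7/45373 ≈ 0.00015428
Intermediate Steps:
Q(B, M) = -B/7 - M/7 (Q(B, M) = -(B + M)/7 = -B/7 - M/7)
1/(Q(-64, -12) + 6471) = 1/((-1/7*(-64) - 1/7*(-12)) + 6471) = 1/((64/7 + 12/7) + 6471) = 1/(76/7 + 6471) = 1/(45373/7) = 7/45373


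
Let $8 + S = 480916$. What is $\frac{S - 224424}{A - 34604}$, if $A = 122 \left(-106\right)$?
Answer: $- \frac{64121}{11884} \approx -5.3956$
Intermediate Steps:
$A = -12932$
$S = 480908$ ($S = -8 + 480916 = 480908$)
$\frac{S - 224424}{A - 34604} = \frac{480908 - 224424}{-12932 - 34604} = \frac{256484}{-47536} = 256484 \left(- \frac{1}{47536}\right) = - \frac{64121}{11884}$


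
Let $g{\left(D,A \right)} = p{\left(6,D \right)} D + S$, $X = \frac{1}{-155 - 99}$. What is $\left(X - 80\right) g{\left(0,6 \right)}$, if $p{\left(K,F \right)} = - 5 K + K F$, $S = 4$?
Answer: $- \frac{40642}{127} \approx -320.02$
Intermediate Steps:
$p{\left(K,F \right)} = - 5 K + F K$
$X = - \frac{1}{254}$ ($X = \frac{1}{-254} = - \frac{1}{254} \approx -0.003937$)
$g{\left(D,A \right)} = 4 + D \left(-30 + 6 D\right)$ ($g{\left(D,A \right)} = 6 \left(-5 + D\right) D + 4 = \left(-30 + 6 D\right) D + 4 = D \left(-30 + 6 D\right) + 4 = 4 + D \left(-30 + 6 D\right)$)
$\left(X - 80\right) g{\left(0,6 \right)} = \left(- \frac{1}{254} - 80\right) \left(4 + 6 \cdot 0 \left(-5 + 0\right)\right) = - \frac{20321 \left(4 + 6 \cdot 0 \left(-5\right)\right)}{254} = - \frac{20321 \left(4 + 0\right)}{254} = \left(- \frac{20321}{254}\right) 4 = - \frac{40642}{127}$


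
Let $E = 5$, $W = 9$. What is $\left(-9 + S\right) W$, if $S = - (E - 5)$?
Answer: $-81$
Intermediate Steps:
$S = 0$ ($S = - (5 - 5) = \left(-1\right) 0 = 0$)
$\left(-9 + S\right) W = \left(-9 + 0\right) 9 = \left(-9\right) 9 = -81$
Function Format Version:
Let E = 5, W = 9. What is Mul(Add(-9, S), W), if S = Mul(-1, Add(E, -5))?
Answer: -81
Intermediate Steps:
S = 0 (S = Mul(-1, Add(5, -5)) = Mul(-1, 0) = 0)
Mul(Add(-9, S), W) = Mul(Add(-9, 0), 9) = Mul(-9, 9) = -81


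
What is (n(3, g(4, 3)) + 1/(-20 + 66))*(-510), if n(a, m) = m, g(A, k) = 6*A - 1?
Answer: -270045/23 ≈ -11741.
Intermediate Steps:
g(A, k) = -1 + 6*A
(n(3, g(4, 3)) + 1/(-20 + 66))*(-510) = ((-1 + 6*4) + 1/(-20 + 66))*(-510) = ((-1 + 24) + 1/46)*(-510) = (23 + 1/46)*(-510) = (1059/46)*(-510) = -270045/23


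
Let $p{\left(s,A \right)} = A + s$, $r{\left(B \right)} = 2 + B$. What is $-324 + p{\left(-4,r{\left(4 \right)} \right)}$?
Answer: $-322$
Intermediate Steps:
$-324 + p{\left(-4,r{\left(4 \right)} \right)} = -324 + \left(\left(2 + 4\right) - 4\right) = -324 + \left(6 - 4\right) = -324 + 2 = -322$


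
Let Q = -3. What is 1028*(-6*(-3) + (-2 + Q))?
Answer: 13364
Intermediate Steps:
1028*(-6*(-3) + (-2 + Q)) = 1028*(-6*(-3) + (-2 - 3)) = 1028*(18 - 5) = 1028*13 = 13364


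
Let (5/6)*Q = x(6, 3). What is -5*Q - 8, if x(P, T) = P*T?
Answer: -116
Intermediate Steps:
Q = 108/5 (Q = 6*(6*3)/5 = (6/5)*18 = 108/5 ≈ 21.600)
-5*Q - 8 = -5*108/5 - 8 = -108 - 8 = -116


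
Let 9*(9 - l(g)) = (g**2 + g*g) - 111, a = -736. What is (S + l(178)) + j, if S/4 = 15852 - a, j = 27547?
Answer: 781915/9 ≈ 86880.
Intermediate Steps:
l(g) = 64/3 - 2*g**2/9 (l(g) = 9 - ((g**2 + g*g) - 111)/9 = 9 - ((g**2 + g**2) - 111)/9 = 9 - (2*g**2 - 111)/9 = 9 - (-111 + 2*g**2)/9 = 9 + (37/3 - 2*g**2/9) = 64/3 - 2*g**2/9)
S = 66352 (S = 4*(15852 - 1*(-736)) = 4*(15852 + 736) = 4*16588 = 66352)
(S + l(178)) + j = (66352 + (64/3 - 2/9*178**2)) + 27547 = (66352 + (64/3 - 2/9*31684)) + 27547 = (66352 + (64/3 - 63368/9)) + 27547 = (66352 - 63176/9) + 27547 = 533992/9 + 27547 = 781915/9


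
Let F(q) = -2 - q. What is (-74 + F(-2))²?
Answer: 5476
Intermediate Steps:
(-74 + F(-2))² = (-74 + (-2 - 1*(-2)))² = (-74 + (-2 + 2))² = (-74 + 0)² = (-74)² = 5476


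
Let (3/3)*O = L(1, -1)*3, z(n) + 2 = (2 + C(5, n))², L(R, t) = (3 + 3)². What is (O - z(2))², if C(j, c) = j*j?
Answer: 383161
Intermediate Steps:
C(j, c) = j²
L(R, t) = 36 (L(R, t) = 6² = 36)
z(n) = 727 (z(n) = -2 + (2 + 5²)² = -2 + (2 + 25)² = -2 + 27² = -2 + 729 = 727)
O = 108 (O = 36*3 = 108)
(O - z(2))² = (108 - 1*727)² = (108 - 727)² = (-619)² = 383161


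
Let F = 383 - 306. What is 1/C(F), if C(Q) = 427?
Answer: 1/427 ≈ 0.0023419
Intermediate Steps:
F = 77
1/C(F) = 1/427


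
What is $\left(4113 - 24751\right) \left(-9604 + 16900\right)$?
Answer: $-150574848$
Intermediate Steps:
$\left(4113 - 24751\right) \left(-9604 + 16900\right) = \left(-20638\right) 7296 = -150574848$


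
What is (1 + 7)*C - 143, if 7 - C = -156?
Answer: 1161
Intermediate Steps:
C = 163 (C = 7 - 1*(-156) = 7 + 156 = 163)
(1 + 7)*C - 143 = (1 + 7)*163 - 143 = 8*163 - 143 = 1304 - 143 = 1161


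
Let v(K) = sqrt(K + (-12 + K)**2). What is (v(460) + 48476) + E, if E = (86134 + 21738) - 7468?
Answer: 148880 + 2*sqrt(50291) ≈ 1.4933e+5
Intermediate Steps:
E = 100404 (E = 107872 - 7468 = 100404)
(v(460) + 48476) + E = (sqrt(460 + (-12 + 460)**2) + 48476) + 100404 = (sqrt(460 + 448**2) + 48476) + 100404 = (sqrt(460 + 200704) + 48476) + 100404 = (sqrt(201164) + 48476) + 100404 = (2*sqrt(50291) + 48476) + 100404 = (48476 + 2*sqrt(50291)) + 100404 = 148880 + 2*sqrt(50291)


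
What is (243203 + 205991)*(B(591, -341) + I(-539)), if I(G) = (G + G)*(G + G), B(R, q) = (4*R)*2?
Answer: 524124949528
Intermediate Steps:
B(R, q) = 8*R
I(G) = 4*G² (I(G) = (2*G)*(2*G) = 4*G²)
(243203 + 205991)*(B(591, -341) + I(-539)) = (243203 + 205991)*(8*591 + 4*(-539)²) = 449194*(4728 + 4*290521) = 449194*(4728 + 1162084) = 449194*1166812 = 524124949528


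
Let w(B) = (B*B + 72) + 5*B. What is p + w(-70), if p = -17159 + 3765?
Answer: -8772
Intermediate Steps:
p = -13394
w(B) = 72 + B**2 + 5*B (w(B) = (B**2 + 72) + 5*B = (72 + B**2) + 5*B = 72 + B**2 + 5*B)
p + w(-70) = -13394 + (72 + (-70)**2 + 5*(-70)) = -13394 + (72 + 4900 - 350) = -13394 + 4622 = -8772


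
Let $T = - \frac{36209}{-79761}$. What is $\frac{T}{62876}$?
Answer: $\frac{36209}{5015052636} \approx 7.2201 \cdot 10^{-6}$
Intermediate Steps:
$T = \frac{36209}{79761}$ ($T = \left(-36209\right) \left(- \frac{1}{79761}\right) = \frac{36209}{79761} \approx 0.45397$)
$\frac{T}{62876} = \frac{36209}{79761 \cdot 62876} = \frac{36209}{79761} \cdot \frac{1}{62876} = \frac{36209}{5015052636}$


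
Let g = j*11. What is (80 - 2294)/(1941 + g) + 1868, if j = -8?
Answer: 3459190/1853 ≈ 1866.8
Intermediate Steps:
g = -88 (g = -8*11 = -88)
(80 - 2294)/(1941 + g) + 1868 = (80 - 2294)/(1941 - 88) + 1868 = -2214/1853 + 1868 = 3459190/1853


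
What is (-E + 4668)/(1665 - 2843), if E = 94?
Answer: -2287/589 ≈ -3.8829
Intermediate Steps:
(-E + 4668)/(1665 - 2843) = (-1*94 + 4668)/(1665 - 2843) = (-94 + 4668)/(-1178) = 4574*(-1/1178) = -2287/589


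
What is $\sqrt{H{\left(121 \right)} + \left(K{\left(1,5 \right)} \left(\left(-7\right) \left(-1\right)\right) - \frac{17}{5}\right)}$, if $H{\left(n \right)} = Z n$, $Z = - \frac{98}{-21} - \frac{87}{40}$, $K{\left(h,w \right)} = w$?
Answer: $\frac{\sqrt{1199130}}{60} \approx 18.251$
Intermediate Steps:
$Z = \frac{299}{120}$ ($Z = \left(-98\right) \left(- \frac{1}{21}\right) - \frac{87}{40} = \frac{14}{3} - \frac{87}{40} = \frac{299}{120} \approx 2.4917$)
$H{\left(n \right)} = \frac{299 n}{120}$
$\sqrt{H{\left(121 \right)} + \left(K{\left(1,5 \right)} \left(\left(-7\right) \left(-1\right)\right) - \frac{17}{5}\right)} = \sqrt{\frac{299}{120} \cdot 121 - \left(\frac{17}{5} - \left(-35\right) \left(-1\right)\right)} = \sqrt{\frac{36179}{120} + \left(5 \cdot 7 - \frac{17}{5}\right)} = \sqrt{\frac{36179}{120} + \left(35 - \frac{17}{5}\right)} = \sqrt{\frac{36179}{120} + \frac{158}{5}} = \sqrt{\frac{39971}{120}} = \frac{\sqrt{1199130}}{60}$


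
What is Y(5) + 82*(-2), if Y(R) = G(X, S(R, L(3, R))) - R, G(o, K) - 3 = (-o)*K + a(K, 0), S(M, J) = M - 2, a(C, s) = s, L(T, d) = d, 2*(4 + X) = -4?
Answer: -148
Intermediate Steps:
X = -6 (X = -4 + (½)*(-4) = -4 - 2 = -6)
S(M, J) = -2 + M
G(o, K) = 3 - K*o (G(o, K) = 3 + ((-o)*K + 0) = 3 + (-K*o + 0) = 3 - K*o)
Y(R) = -9 + 5*R (Y(R) = (3 - 1*(-2 + R)*(-6)) - R = (3 + (-12 + 6*R)) - R = (-9 + 6*R) - R = -9 + 5*R)
Y(5) + 82*(-2) = (-9 + 5*5) + 82*(-2) = (-9 + 25) - 164 = 16 - 164 = -148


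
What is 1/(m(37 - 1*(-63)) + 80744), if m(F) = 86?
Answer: 1/80830 ≈ 1.2372e-5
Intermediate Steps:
1/(m(37 - 1*(-63)) + 80744) = 1/(86 + 80744) = 1/80830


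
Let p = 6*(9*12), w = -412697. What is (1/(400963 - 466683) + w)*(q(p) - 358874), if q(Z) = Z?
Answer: 4857982821032033/32860 ≈ 1.4784e+11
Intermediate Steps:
p = 648 (p = 6*108 = 648)
(1/(400963 - 466683) + w)*(q(p) - 358874) = (1/(400963 - 466683) - 412697)*(648 - 358874) = (1/(-65720) - 412697)*(-358226) = (-1/65720 - 412697)*(-358226) = -27122446841/65720*(-358226) = 4857982821032033/32860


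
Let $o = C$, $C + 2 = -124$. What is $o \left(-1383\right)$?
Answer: $174258$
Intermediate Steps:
$C = -126$ ($C = -2 - 124 = -126$)
$o = -126$
$o \left(-1383\right) = \left(-126\right) \left(-1383\right) = 174258$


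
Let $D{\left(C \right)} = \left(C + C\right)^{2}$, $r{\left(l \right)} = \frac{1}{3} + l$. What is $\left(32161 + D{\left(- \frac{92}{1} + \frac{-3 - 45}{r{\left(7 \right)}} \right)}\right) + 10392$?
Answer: $\frac{9849137}{121} \approx 81398.0$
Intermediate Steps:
$r{\left(l \right)} = \frac{1}{3} + l$
$D{\left(C \right)} = 4 C^{2}$ ($D{\left(C \right)} = \left(2 C\right)^{2} = 4 C^{2}$)
$\left(32161 + D{\left(- \frac{92}{1} + \frac{-3 - 45}{r{\left(7 \right)}} \right)}\right) + 10392 = \left(32161 + 4 \left(- \frac{92}{1} + \frac{-3 - 45}{\frac{1}{3} + 7}\right)^{2}\right) + 10392 = \left(32161 + 4 \left(\left(-92\right) 1 + \frac{-3 - 45}{\frac{22}{3}}\right)^{2}\right) + 10392 = \left(32161 + 4 \left(-92 - \frac{72}{11}\right)^{2}\right) + 10392 = \left(32161 + 4 \left(- \frac{1084}{11}\right)^{2}\right) + 10392 = \left(32161 + 4 \cdot \frac{1175056}{121}\right) + 10392 = \left(32161 + \frac{4700224}{121}\right) + 10392 = \frac{8591705}{121} + 10392 = \frac{9849137}{121}$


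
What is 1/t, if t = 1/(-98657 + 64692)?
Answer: -33965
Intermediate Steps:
t = -1/33965 (t = 1/(-33965) = -1/33965 ≈ -2.9442e-5)
1/t = 1/(-1/33965) = -33965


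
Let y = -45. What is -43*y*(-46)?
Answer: -89010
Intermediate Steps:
-43*y*(-46) = -43*(-45)*(-46) = 1935*(-46) = -89010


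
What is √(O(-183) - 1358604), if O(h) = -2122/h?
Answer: I*√45497901030/183 ≈ 1165.6*I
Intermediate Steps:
√(O(-183) - 1358604) = √(-2122/(-183) - 1358604) = √(-2122*(-1/183) - 1358604) = √(2122/183 - 1358604) = √(-248622410/183) = I*√45497901030/183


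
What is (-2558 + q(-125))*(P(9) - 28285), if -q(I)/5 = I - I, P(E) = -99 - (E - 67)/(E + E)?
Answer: 653382266/9 ≈ 7.2598e+7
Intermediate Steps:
P(E) = -99 - (-67 + E)/(2*E)
q(I) = 0 (q(I) = -5*(I - I) = -5*0 = 0)
(-2558 + q(-125))*(P(9) - 28285) = (-2558 + 0)*((1/2)*(67 - 199*9)/9 - 28285) = -2558*((1/2)*(1/9)*(67 - 1791) - 28285) = -2558*((1/2)*(1/9)*(-1724) - 28285) = -2558*(-862/9 - 28285) = -2558*(-255427/9) = 653382266/9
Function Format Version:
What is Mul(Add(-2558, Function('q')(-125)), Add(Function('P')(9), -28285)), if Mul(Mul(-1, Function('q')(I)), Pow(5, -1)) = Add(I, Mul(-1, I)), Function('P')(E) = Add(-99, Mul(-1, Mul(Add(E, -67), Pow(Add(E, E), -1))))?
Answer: Rational(653382266, 9) ≈ 7.2598e+7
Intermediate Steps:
Function('P')(E) = Add(-99, Mul(Rational(-1, 2), Pow(E, -1), Add(-67, E))) (Function('P')(E) = Add(-99, Mul(-1, Mul(Add(-67, E), Pow(Mul(2, E), -1)))) = Add(-99, Mul(-1, Mul(Add(-67, E), Mul(Rational(1, 2), Pow(E, -1))))) = Add(-99, Mul(-1, Mul(Rational(1, 2), Pow(E, -1), Add(-67, E)))) = Add(-99, Mul(Rational(-1, 2), Pow(E, -1), Add(-67, E))))
Function('q')(I) = 0 (Function('q')(I) = Mul(-5, Add(I, Mul(-1, I))) = Mul(-5, 0) = 0)
Mul(Add(-2558, Function('q')(-125)), Add(Function('P')(9), -28285)) = Mul(Add(-2558, 0), Add(Mul(Rational(1, 2), Pow(9, -1), Add(67, Mul(-199, 9))), -28285)) = Mul(-2558, Add(Mul(Rational(1, 2), Rational(1, 9), Add(67, -1791)), -28285)) = Mul(-2558, Add(Mul(Rational(1, 2), Rational(1, 9), -1724), -28285)) = Mul(-2558, Add(Rational(-862, 9), -28285)) = Mul(-2558, Rational(-255427, 9)) = Rational(653382266, 9)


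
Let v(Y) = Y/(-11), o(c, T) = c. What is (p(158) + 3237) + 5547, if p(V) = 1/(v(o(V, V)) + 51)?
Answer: 3539963/403 ≈ 8784.0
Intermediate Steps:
v(Y) = -Y/11 (v(Y) = Y*(-1/11) = -Y/11)
p(V) = 1/(51 - V/11) (p(V) = 1/(-V/11 + 51) = 1/(51 - V/11))
(p(158) + 3237) + 5547 = (-11/(-561 + 158) + 3237) + 5547 = (-11/(-403) + 3237) + 5547 = (-11*(-1/403) + 3237) + 5547 = (11/403 + 3237) + 5547 = 1304522/403 + 5547 = 3539963/403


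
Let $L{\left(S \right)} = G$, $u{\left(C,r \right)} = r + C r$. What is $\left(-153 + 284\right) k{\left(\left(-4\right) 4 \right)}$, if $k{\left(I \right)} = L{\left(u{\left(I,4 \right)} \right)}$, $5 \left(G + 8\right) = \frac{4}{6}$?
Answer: $- \frac{15458}{15} \approx -1030.5$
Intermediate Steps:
$G = - \frac{118}{15}$ ($G = -8 + \frac{4 \cdot \frac{1}{6}}{5} = -8 + \frac{1}{5} \cdot \frac{2}{3} = -8 + \frac{2}{15} = - \frac{118}{15} \approx -7.8667$)
$L{\left(S \right)} = - \frac{118}{15}$
$k{\left(I \right)} = - \frac{118}{15}$
$\left(-153 + 284\right) k{\left(\left(-4\right) 4 \right)} = \left(-153 + 284\right) \left(- \frac{118}{15}\right) = 131 \left(- \frac{118}{15}\right) = - \frac{15458}{15}$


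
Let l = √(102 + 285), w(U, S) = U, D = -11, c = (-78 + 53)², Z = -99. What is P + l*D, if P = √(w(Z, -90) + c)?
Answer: √526 - 33*√43 ≈ -193.46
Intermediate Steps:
c = 625 (c = (-25)² = 625)
l = 3*√43 (l = √387 = 3*√43 ≈ 19.672)
P = √526 (P = √(-99 + 625) = √526 ≈ 22.935)
P + l*D = √526 + (3*√43)*(-11) = √526 - 33*√43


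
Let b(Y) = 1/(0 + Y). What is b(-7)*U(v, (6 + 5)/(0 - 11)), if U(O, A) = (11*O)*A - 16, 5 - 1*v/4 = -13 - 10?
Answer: 1248/7 ≈ 178.29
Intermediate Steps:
b(Y) = 1/Y
v = 112 (v = 20 - 4*(-13 - 10) = 20 - 4*(-23) = 20 + 92 = 112)
U(O, A) = -16 + 11*A*O (U(O, A) = 11*A*O - 16 = -16 + 11*A*O)
b(-7)*U(v, (6 + 5)/(0 - 11)) = (-16 + 11*((6 + 5)/(0 - 11))*112)/(-7) = -(-16 + 11*(11/(-11))*112)/7 = -(-16 + 11*(11*(-1/11))*112)/7 = -(-16 + 11*(-1)*112)/7 = -(-16 - 1232)/7 = -⅐*(-1248) = 1248/7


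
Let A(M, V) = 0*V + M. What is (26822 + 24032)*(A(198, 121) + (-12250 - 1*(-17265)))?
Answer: 265101902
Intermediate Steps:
A(M, V) = M (A(M, V) = 0 + M = M)
(26822 + 24032)*(A(198, 121) + (-12250 - 1*(-17265))) = (26822 + 24032)*(198 + (-12250 - 1*(-17265))) = 50854*(198 + (-12250 + 17265)) = 50854*(198 + 5015) = 50854*5213 = 265101902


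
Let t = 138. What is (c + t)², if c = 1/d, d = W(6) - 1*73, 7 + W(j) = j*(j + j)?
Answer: 1216609/64 ≈ 19010.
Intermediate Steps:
W(j) = -7 + 2*j² (W(j) = -7 + j*(j + j) = -7 + j*(2*j) = -7 + 2*j²)
d = -8 (d = (-7 + 2*6²) - 1*73 = (-7 + 2*36) - 73 = (-7 + 72) - 73 = 65 - 73 = -8)
c = -⅛ (c = 1/(-8) = -⅛ ≈ -0.12500)
(c + t)² = (-⅛ + 138)² = (1103/8)² = 1216609/64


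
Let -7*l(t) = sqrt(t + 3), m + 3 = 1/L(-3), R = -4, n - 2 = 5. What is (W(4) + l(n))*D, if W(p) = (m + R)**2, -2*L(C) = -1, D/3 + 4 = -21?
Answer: -1875 + 75*sqrt(10)/7 ≈ -1841.1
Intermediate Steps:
n = 7 (n = 2 + 5 = 7)
D = -75 (D = -12 + 3*(-21) = -12 - 63 = -75)
L(C) = 1/2 (L(C) = -1/2*(-1) = 1/2)
m = -1 (m = -3 + 1/(1/2) = -3 + 1*2 = -3 + 2 = -1)
l(t) = -sqrt(3 + t)/7 (l(t) = -sqrt(t + 3)/7 = -sqrt(3 + t)/7)
W(p) = 25 (W(p) = (-1 - 4)**2 = (-5)**2 = 25)
(W(4) + l(n))*D = (25 - sqrt(3 + 7)/7)*(-75) = (25 - sqrt(10)/7)*(-75) = -1875 + 75*sqrt(10)/7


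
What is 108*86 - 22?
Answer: 9266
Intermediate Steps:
108*86 - 22 = 9288 - 22 = 9266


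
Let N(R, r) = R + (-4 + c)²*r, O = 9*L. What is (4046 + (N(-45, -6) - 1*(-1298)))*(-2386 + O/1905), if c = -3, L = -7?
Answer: -1516646131/127 ≈ -1.1942e+7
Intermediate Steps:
O = -63 (O = 9*(-7) = -63)
N(R, r) = R + 49*r (N(R, r) = R + (-4 - 3)²*r = R + (-7)²*r = R + 49*r)
(4046 + (N(-45, -6) - 1*(-1298)))*(-2386 + O/1905) = (4046 + ((-45 + 49*(-6)) - 1*(-1298)))*(-2386 - 63/1905) = (4046 + ((-45 - 294) + 1298))*(-2386 - 63*1/1905) = (4046 + (-339 + 1298))*(-2386 - 21/635) = (4046 + 959)*(-1515131/635) = 5005*(-1515131/635) = -1516646131/127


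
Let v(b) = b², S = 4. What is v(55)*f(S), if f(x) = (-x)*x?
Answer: -48400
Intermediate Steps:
f(x) = -x²
v(55)*f(S) = 55²*(-1*4²) = 3025*(-1*16) = 3025*(-16) = -48400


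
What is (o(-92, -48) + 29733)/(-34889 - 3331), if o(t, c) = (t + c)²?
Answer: -49333/38220 ≈ -1.2908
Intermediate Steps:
o(t, c) = (c + t)²
(o(-92, -48) + 29733)/(-34889 - 3331) = ((-48 - 92)² + 29733)/(-34889 - 3331) = ((-140)² + 29733)/(-38220) = (19600 + 29733)*(-1/38220) = 49333*(-1/38220) = -49333/38220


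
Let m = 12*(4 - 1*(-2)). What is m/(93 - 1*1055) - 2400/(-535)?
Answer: 227028/51467 ≈ 4.4111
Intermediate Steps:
m = 72 (m = 12*(4 + 2) = 12*6 = 72)
m/(93 - 1*1055) - 2400/(-535) = 72/(93 - 1*1055) - 2400/(-535) = 72/(93 - 1055) - 2400*(-1/535) = 72/(-962) + 480/107 = 72*(-1/962) + 480/107 = -36/481 + 480/107 = 227028/51467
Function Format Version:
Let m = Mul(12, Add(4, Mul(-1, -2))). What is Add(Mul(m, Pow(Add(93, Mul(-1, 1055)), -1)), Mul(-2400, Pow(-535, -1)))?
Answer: Rational(227028, 51467) ≈ 4.4111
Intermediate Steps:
m = 72 (m = Mul(12, Add(4, 2)) = Mul(12, 6) = 72)
Add(Mul(m, Pow(Add(93, Mul(-1, 1055)), -1)), Mul(-2400, Pow(-535, -1))) = Add(Mul(72, Pow(Add(93, Mul(-1, 1055)), -1)), Mul(-2400, Pow(-535, -1))) = Add(Mul(72, Pow(Add(93, -1055), -1)), Mul(-2400, Rational(-1, 535))) = Add(Mul(72, Pow(-962, -1)), Rational(480, 107)) = Add(Mul(72, Rational(-1, 962)), Rational(480, 107)) = Add(Rational(-36, 481), Rational(480, 107)) = Rational(227028, 51467)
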